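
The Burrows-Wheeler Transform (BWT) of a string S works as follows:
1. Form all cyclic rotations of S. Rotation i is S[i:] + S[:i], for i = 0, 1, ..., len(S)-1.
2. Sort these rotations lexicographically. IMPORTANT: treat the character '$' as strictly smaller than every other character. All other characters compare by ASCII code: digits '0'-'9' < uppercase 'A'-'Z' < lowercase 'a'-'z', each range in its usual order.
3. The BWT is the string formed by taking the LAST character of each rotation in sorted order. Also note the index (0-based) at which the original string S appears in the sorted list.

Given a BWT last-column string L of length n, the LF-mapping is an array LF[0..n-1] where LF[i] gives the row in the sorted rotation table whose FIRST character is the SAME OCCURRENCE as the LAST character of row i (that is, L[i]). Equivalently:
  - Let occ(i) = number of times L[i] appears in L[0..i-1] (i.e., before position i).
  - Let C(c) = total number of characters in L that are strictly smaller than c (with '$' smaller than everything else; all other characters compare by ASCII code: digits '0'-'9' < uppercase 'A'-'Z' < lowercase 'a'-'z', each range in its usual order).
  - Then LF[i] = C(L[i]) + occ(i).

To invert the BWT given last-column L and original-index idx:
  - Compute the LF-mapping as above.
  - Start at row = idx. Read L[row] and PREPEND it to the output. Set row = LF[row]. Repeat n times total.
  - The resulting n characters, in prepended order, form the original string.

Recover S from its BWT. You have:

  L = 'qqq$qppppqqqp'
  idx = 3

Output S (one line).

Answer: pqppqqqqpqpq$

Derivation:
LF mapping: 6 7 8 0 9 1 2 3 4 10 11 12 5
Walk LF starting at row 3, prepending L[row]:
  step 1: row=3, L[3]='$', prepend. Next row=LF[3]=0
  step 2: row=0, L[0]='q', prepend. Next row=LF[0]=6
  step 3: row=6, L[6]='p', prepend. Next row=LF[6]=2
  step 4: row=2, L[2]='q', prepend. Next row=LF[2]=8
  step 5: row=8, L[8]='p', prepend. Next row=LF[8]=4
  step 6: row=4, L[4]='q', prepend. Next row=LF[4]=9
  step 7: row=9, L[9]='q', prepend. Next row=LF[9]=10
  step 8: row=10, L[10]='q', prepend. Next row=LF[10]=11
  step 9: row=11, L[11]='q', prepend. Next row=LF[11]=12
  step 10: row=12, L[12]='p', prepend. Next row=LF[12]=5
  step 11: row=5, L[5]='p', prepend. Next row=LF[5]=1
  step 12: row=1, L[1]='q', prepend. Next row=LF[1]=7
  step 13: row=7, L[7]='p', prepend. Next row=LF[7]=3
Reversed output: pqppqqqqpqpq$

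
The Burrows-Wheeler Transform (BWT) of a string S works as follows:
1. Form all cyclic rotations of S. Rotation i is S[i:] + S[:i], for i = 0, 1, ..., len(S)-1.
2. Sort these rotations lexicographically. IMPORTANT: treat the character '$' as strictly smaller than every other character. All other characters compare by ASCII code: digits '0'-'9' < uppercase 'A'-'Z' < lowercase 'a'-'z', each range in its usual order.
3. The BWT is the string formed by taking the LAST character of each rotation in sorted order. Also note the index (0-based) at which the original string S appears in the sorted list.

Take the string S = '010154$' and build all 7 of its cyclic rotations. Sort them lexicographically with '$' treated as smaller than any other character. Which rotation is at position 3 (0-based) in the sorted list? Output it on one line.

All 7 rotations (rotation i = S[i:]+S[:i]):
  rot[0] = 010154$
  rot[1] = 10154$0
  rot[2] = 0154$01
  rot[3] = 154$010
  rot[4] = 54$0101
  rot[5] = 4$01015
  rot[6] = $010154
Sorted (with $ < everything):
  sorted[0] = $010154
  sorted[1] = 010154$
  sorted[2] = 0154$01
  sorted[3] = 10154$0
  sorted[4] = 154$010
  sorted[5] = 4$01015
  sorted[6] = 54$0101
sorted[3] = 10154$0

Answer: 10154$0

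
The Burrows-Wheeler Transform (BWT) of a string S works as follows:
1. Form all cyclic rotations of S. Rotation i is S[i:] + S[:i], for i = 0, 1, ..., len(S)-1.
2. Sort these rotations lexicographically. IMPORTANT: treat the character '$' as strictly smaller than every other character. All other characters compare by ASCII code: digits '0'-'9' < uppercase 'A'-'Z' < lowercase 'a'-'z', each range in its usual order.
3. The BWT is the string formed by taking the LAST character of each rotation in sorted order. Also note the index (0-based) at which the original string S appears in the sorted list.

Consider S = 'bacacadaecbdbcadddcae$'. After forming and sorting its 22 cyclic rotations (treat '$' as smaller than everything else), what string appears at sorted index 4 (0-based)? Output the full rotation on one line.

All 22 rotations (rotation i = S[i:]+S[:i]):
  rot[0] = bacacadaecbdbcadddcae$
  rot[1] = acacadaecbdbcadddcae$b
  rot[2] = cacadaecbdbcadddcae$ba
  rot[3] = acadaecbdbcadddcae$bac
  rot[4] = cadaecbdbcadddcae$baca
  rot[5] = adaecbdbcadddcae$bacac
  rot[6] = daecbdbcadddcae$bacaca
  rot[7] = aecbdbcadddcae$bacacad
  rot[8] = ecbdbcadddcae$bacacada
  rot[9] = cbdbcadddcae$bacacadae
  rot[10] = bdbcadddcae$bacacadaec
  rot[11] = dbcadddcae$bacacadaecb
  rot[12] = bcadddcae$bacacadaecbd
  rot[13] = cadddcae$bacacadaecbdb
  rot[14] = adddcae$bacacadaecbdbc
  rot[15] = dddcae$bacacadaecbdbca
  rot[16] = ddcae$bacacadaecbdbcad
  rot[17] = dcae$bacacadaecbdbcadd
  rot[18] = cae$bacacadaecbdbcaddd
  rot[19] = ae$bacacadaecbdbcadddc
  rot[20] = e$bacacadaecbdbcadddca
  rot[21] = $bacacadaecbdbcadddcae
Sorted (with $ < everything):
  sorted[0] = $bacacadaecbdbcadddcae
  sorted[1] = acacadaecbdbcadddcae$b
  sorted[2] = acadaecbdbcadddcae$bac
  sorted[3] = adaecbdbcadddcae$bacac
  sorted[4] = adddcae$bacacadaecbdbc
  sorted[5] = ae$bacacadaecbdbcadddc
  sorted[6] = aecbdbcadddcae$bacacad
  sorted[7] = bacacadaecbdbcadddcae$
  sorted[8] = bcadddcae$bacacadaecbd
  sorted[9] = bdbcadddcae$bacacadaec
  sorted[10] = cacadaecbdbcadddcae$ba
  sorted[11] = cadaecbdbcadddcae$baca
  sorted[12] = cadddcae$bacacadaecbdb
  sorted[13] = cae$bacacadaecbdbcaddd
  sorted[14] = cbdbcadddcae$bacacadae
  sorted[15] = daecbdbcadddcae$bacaca
  sorted[16] = dbcadddcae$bacacadaecb
  sorted[17] = dcae$bacacadaecbdbcadd
  sorted[18] = ddcae$bacacadaecbdbcad
  sorted[19] = dddcae$bacacadaecbdbca
  sorted[20] = e$bacacadaecbdbcadddca
  sorted[21] = ecbdbcadddcae$bacacada
sorted[4] = adddcae$bacacadaecbdbc

Answer: adddcae$bacacadaecbdbc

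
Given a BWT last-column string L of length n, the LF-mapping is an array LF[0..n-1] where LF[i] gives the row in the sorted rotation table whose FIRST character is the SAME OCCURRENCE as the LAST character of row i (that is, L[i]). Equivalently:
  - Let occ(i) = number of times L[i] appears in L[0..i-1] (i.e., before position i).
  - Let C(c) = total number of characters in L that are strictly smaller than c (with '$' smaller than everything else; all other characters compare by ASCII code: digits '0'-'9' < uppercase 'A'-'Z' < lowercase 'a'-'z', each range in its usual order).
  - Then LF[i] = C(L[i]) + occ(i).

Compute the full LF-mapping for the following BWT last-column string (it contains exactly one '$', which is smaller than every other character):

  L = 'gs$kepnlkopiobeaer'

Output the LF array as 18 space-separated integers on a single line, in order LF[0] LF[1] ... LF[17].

Char counts: '$':1, 'a':1, 'b':1, 'e':3, 'g':1, 'i':1, 'k':2, 'l':1, 'n':1, 'o':2, 'p':2, 'r':1, 's':1
C (first-col start): C('$')=0, C('a')=1, C('b')=2, C('e')=3, C('g')=6, C('i')=7, C('k')=8, C('l')=10, C('n')=11, C('o')=12, C('p')=14, C('r')=16, C('s')=17
L[0]='g': occ=0, LF[0]=C('g')+0=6+0=6
L[1]='s': occ=0, LF[1]=C('s')+0=17+0=17
L[2]='$': occ=0, LF[2]=C('$')+0=0+0=0
L[3]='k': occ=0, LF[3]=C('k')+0=8+0=8
L[4]='e': occ=0, LF[4]=C('e')+0=3+0=3
L[5]='p': occ=0, LF[5]=C('p')+0=14+0=14
L[6]='n': occ=0, LF[6]=C('n')+0=11+0=11
L[7]='l': occ=0, LF[7]=C('l')+0=10+0=10
L[8]='k': occ=1, LF[8]=C('k')+1=8+1=9
L[9]='o': occ=0, LF[9]=C('o')+0=12+0=12
L[10]='p': occ=1, LF[10]=C('p')+1=14+1=15
L[11]='i': occ=0, LF[11]=C('i')+0=7+0=7
L[12]='o': occ=1, LF[12]=C('o')+1=12+1=13
L[13]='b': occ=0, LF[13]=C('b')+0=2+0=2
L[14]='e': occ=1, LF[14]=C('e')+1=3+1=4
L[15]='a': occ=0, LF[15]=C('a')+0=1+0=1
L[16]='e': occ=2, LF[16]=C('e')+2=3+2=5
L[17]='r': occ=0, LF[17]=C('r')+0=16+0=16

Answer: 6 17 0 8 3 14 11 10 9 12 15 7 13 2 4 1 5 16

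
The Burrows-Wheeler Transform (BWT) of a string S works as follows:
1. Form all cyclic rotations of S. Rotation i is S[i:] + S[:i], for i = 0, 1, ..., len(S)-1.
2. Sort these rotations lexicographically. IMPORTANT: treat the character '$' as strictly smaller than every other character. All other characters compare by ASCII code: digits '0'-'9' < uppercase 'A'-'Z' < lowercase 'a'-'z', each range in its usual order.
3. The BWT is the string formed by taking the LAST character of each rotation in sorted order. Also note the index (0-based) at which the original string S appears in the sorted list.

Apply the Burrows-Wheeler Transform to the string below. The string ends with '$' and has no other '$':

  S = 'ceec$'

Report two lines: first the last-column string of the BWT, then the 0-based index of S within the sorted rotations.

Answer: ce$ec
2

Derivation:
All 5 rotations (rotation i = S[i:]+S[:i]):
  rot[0] = ceec$
  rot[1] = eec$c
  rot[2] = ec$ce
  rot[3] = c$cee
  rot[4] = $ceec
Sorted (with $ < everything):
  sorted[0] = $ceec  (last char: 'c')
  sorted[1] = c$cee  (last char: 'e')
  sorted[2] = ceec$  (last char: '$')
  sorted[3] = ec$ce  (last char: 'e')
  sorted[4] = eec$c  (last char: 'c')
Last column: ce$ec
Original string S is at sorted index 2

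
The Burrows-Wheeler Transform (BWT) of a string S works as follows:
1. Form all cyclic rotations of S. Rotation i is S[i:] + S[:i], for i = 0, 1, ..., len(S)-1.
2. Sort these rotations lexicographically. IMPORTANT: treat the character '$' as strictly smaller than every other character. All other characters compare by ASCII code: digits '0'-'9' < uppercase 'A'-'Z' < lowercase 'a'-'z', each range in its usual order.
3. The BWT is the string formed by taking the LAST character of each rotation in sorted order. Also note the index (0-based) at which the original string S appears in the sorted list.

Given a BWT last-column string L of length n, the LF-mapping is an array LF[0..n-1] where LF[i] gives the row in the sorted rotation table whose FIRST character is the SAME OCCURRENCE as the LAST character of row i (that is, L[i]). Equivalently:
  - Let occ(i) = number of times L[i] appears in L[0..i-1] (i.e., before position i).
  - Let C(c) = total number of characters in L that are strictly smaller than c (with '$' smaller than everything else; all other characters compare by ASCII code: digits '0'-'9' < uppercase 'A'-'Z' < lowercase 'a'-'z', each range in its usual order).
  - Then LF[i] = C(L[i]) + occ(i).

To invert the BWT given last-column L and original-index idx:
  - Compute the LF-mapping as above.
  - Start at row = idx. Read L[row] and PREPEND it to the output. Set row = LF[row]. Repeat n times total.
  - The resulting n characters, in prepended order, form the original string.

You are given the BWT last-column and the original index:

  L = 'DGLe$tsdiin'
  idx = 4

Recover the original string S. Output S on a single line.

LF mapping: 1 2 3 5 0 10 9 4 6 7 8
Walk LF starting at row 4, prepending L[row]:
  step 1: row=4, L[4]='$', prepend. Next row=LF[4]=0
  step 2: row=0, L[0]='D', prepend. Next row=LF[0]=1
  step 3: row=1, L[1]='G', prepend. Next row=LF[1]=2
  step 4: row=2, L[2]='L', prepend. Next row=LF[2]=3
  step 5: row=3, L[3]='e', prepend. Next row=LF[3]=5
  step 6: row=5, L[5]='t', prepend. Next row=LF[5]=10
  step 7: row=10, L[10]='n', prepend. Next row=LF[10]=8
  step 8: row=8, L[8]='i', prepend. Next row=LF[8]=6
  step 9: row=6, L[6]='s', prepend. Next row=LF[6]=9
  step 10: row=9, L[9]='i', prepend. Next row=LF[9]=7
  step 11: row=7, L[7]='d', prepend. Next row=LF[7]=4
Reversed output: disinteLGD$

Answer: disinteLGD$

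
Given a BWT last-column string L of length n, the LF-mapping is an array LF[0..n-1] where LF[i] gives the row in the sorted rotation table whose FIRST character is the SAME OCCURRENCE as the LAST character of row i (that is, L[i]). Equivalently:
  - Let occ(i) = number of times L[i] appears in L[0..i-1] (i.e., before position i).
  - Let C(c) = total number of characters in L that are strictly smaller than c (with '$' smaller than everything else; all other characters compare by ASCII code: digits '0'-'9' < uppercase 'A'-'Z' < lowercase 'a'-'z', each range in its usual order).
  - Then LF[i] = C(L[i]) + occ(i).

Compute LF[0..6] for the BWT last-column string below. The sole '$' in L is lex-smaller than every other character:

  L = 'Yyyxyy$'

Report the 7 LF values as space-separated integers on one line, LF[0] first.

Char counts: '$':1, 'Y':1, 'x':1, 'y':4
C (first-col start): C('$')=0, C('Y')=1, C('x')=2, C('y')=3
L[0]='Y': occ=0, LF[0]=C('Y')+0=1+0=1
L[1]='y': occ=0, LF[1]=C('y')+0=3+0=3
L[2]='y': occ=1, LF[2]=C('y')+1=3+1=4
L[3]='x': occ=0, LF[3]=C('x')+0=2+0=2
L[4]='y': occ=2, LF[4]=C('y')+2=3+2=5
L[5]='y': occ=3, LF[5]=C('y')+3=3+3=6
L[6]='$': occ=0, LF[6]=C('$')+0=0+0=0

Answer: 1 3 4 2 5 6 0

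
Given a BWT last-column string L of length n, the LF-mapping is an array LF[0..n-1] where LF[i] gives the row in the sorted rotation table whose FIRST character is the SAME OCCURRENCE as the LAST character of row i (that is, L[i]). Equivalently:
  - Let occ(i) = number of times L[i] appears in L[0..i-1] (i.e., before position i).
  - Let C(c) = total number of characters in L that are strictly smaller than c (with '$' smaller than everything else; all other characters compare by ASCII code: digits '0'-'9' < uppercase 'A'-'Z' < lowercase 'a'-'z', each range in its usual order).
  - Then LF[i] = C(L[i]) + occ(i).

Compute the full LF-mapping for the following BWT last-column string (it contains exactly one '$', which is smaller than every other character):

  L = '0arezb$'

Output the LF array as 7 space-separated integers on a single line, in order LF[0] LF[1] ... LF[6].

Answer: 1 2 5 4 6 3 0

Derivation:
Char counts: '$':1, '0':1, 'a':1, 'b':1, 'e':1, 'r':1, 'z':1
C (first-col start): C('$')=0, C('0')=1, C('a')=2, C('b')=3, C('e')=4, C('r')=5, C('z')=6
L[0]='0': occ=0, LF[0]=C('0')+0=1+0=1
L[1]='a': occ=0, LF[1]=C('a')+0=2+0=2
L[2]='r': occ=0, LF[2]=C('r')+0=5+0=5
L[3]='e': occ=0, LF[3]=C('e')+0=4+0=4
L[4]='z': occ=0, LF[4]=C('z')+0=6+0=6
L[5]='b': occ=0, LF[5]=C('b')+0=3+0=3
L[6]='$': occ=0, LF[6]=C('$')+0=0+0=0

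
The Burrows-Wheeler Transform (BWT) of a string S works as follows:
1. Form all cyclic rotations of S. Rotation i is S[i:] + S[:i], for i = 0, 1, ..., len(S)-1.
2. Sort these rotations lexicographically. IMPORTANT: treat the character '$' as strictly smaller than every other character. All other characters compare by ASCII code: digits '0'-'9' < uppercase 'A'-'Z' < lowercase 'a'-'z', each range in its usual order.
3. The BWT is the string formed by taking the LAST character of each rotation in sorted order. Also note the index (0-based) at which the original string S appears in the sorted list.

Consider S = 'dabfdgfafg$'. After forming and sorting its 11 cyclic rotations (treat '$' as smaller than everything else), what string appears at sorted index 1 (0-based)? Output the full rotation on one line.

All 11 rotations (rotation i = S[i:]+S[:i]):
  rot[0] = dabfdgfafg$
  rot[1] = abfdgfafg$d
  rot[2] = bfdgfafg$da
  rot[3] = fdgfafg$dab
  rot[4] = dgfafg$dabf
  rot[5] = gfafg$dabfd
  rot[6] = fafg$dabfdg
  rot[7] = afg$dabfdgf
  rot[8] = fg$dabfdgfa
  rot[9] = g$dabfdgfaf
  rot[10] = $dabfdgfafg
Sorted (with $ < everything):
  sorted[0] = $dabfdgfafg
  sorted[1] = abfdgfafg$d
  sorted[2] = afg$dabfdgf
  sorted[3] = bfdgfafg$da
  sorted[4] = dabfdgfafg$
  sorted[5] = dgfafg$dabf
  sorted[6] = fafg$dabfdg
  sorted[7] = fdgfafg$dab
  sorted[8] = fg$dabfdgfa
  sorted[9] = g$dabfdgfaf
  sorted[10] = gfafg$dabfd
sorted[1] = abfdgfafg$d

Answer: abfdgfafg$d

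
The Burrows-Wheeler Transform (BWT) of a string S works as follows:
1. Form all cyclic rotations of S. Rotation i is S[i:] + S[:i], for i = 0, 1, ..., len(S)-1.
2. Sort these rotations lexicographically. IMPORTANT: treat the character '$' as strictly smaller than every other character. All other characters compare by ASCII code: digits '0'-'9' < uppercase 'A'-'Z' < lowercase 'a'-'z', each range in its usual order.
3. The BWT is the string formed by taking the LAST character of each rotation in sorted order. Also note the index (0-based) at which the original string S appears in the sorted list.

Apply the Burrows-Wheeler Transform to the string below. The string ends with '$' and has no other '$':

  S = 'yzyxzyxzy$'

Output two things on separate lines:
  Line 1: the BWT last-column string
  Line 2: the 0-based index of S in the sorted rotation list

Answer: yyyzzz$xxy
6

Derivation:
All 10 rotations (rotation i = S[i:]+S[:i]):
  rot[0] = yzyxzyxzy$
  rot[1] = zyxzyxzy$y
  rot[2] = yxzyxzy$yz
  rot[3] = xzyxzy$yzy
  rot[4] = zyxzy$yzyx
  rot[5] = yxzy$yzyxz
  rot[6] = xzy$yzyxzy
  rot[7] = zy$yzyxzyx
  rot[8] = y$yzyxzyxz
  rot[9] = $yzyxzyxzy
Sorted (with $ < everything):
  sorted[0] = $yzyxzyxzy  (last char: 'y')
  sorted[1] = xzy$yzyxzy  (last char: 'y')
  sorted[2] = xzyxzy$yzy  (last char: 'y')
  sorted[3] = y$yzyxzyxz  (last char: 'z')
  sorted[4] = yxzy$yzyxz  (last char: 'z')
  sorted[5] = yxzyxzy$yz  (last char: 'z')
  sorted[6] = yzyxzyxzy$  (last char: '$')
  sorted[7] = zy$yzyxzyx  (last char: 'x')
  sorted[8] = zyxzy$yzyx  (last char: 'x')
  sorted[9] = zyxzyxzy$y  (last char: 'y')
Last column: yyyzzz$xxy
Original string S is at sorted index 6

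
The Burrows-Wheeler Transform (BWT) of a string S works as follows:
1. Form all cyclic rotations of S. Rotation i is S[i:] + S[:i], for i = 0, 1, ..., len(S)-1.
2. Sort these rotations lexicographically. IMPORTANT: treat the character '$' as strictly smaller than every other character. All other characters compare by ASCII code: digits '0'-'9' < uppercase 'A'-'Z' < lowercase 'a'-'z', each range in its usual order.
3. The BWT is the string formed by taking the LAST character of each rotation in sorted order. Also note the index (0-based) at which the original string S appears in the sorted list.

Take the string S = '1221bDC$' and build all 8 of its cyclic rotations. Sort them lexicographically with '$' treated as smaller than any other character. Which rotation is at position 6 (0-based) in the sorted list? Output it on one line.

Answer: DC$1221b

Derivation:
All 8 rotations (rotation i = S[i:]+S[:i]):
  rot[0] = 1221bDC$
  rot[1] = 221bDC$1
  rot[2] = 21bDC$12
  rot[3] = 1bDC$122
  rot[4] = bDC$1221
  rot[5] = DC$1221b
  rot[6] = C$1221bD
  rot[7] = $1221bDC
Sorted (with $ < everything):
  sorted[0] = $1221bDC
  sorted[1] = 1221bDC$
  sorted[2] = 1bDC$122
  sorted[3] = 21bDC$12
  sorted[4] = 221bDC$1
  sorted[5] = C$1221bD
  sorted[6] = DC$1221b
  sorted[7] = bDC$1221
sorted[6] = DC$1221b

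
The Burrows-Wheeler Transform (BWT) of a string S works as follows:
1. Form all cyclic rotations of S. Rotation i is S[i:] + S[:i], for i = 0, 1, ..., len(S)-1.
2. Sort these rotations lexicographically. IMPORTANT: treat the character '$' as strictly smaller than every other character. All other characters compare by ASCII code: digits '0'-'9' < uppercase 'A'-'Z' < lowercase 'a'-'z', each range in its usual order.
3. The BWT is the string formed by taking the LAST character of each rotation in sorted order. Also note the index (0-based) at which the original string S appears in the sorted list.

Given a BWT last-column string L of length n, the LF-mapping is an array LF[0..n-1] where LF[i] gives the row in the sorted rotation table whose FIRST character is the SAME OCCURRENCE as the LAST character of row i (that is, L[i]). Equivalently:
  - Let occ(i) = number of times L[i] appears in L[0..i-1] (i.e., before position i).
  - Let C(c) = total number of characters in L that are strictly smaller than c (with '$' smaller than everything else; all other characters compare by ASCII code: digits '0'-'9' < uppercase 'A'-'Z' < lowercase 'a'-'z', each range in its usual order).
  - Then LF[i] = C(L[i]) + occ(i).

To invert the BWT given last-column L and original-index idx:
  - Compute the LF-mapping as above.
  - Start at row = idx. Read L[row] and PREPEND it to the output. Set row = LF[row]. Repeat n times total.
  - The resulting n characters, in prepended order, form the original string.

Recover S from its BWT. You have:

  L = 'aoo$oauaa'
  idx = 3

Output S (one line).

Answer: aoauoaoa$

Derivation:
LF mapping: 1 5 6 0 7 2 8 3 4
Walk LF starting at row 3, prepending L[row]:
  step 1: row=3, L[3]='$', prepend. Next row=LF[3]=0
  step 2: row=0, L[0]='a', prepend. Next row=LF[0]=1
  step 3: row=1, L[1]='o', prepend. Next row=LF[1]=5
  step 4: row=5, L[5]='a', prepend. Next row=LF[5]=2
  step 5: row=2, L[2]='o', prepend. Next row=LF[2]=6
  step 6: row=6, L[6]='u', prepend. Next row=LF[6]=8
  step 7: row=8, L[8]='a', prepend. Next row=LF[8]=4
  step 8: row=4, L[4]='o', prepend. Next row=LF[4]=7
  step 9: row=7, L[7]='a', prepend. Next row=LF[7]=3
Reversed output: aoauoaoa$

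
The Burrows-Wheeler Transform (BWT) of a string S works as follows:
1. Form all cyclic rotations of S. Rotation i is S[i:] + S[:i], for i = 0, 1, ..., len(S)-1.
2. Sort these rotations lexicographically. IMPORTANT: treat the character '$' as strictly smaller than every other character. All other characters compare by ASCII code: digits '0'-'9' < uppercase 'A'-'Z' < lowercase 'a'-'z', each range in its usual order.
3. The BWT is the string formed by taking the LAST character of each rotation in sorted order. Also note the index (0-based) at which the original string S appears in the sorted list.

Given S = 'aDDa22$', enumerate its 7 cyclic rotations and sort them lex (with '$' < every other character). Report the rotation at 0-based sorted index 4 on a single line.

Answer: Da22$aD

Derivation:
All 7 rotations (rotation i = S[i:]+S[:i]):
  rot[0] = aDDa22$
  rot[1] = DDa22$a
  rot[2] = Da22$aD
  rot[3] = a22$aDD
  rot[4] = 22$aDDa
  rot[5] = 2$aDDa2
  rot[6] = $aDDa22
Sorted (with $ < everything):
  sorted[0] = $aDDa22
  sorted[1] = 2$aDDa2
  sorted[2] = 22$aDDa
  sorted[3] = DDa22$a
  sorted[4] = Da22$aD
  sorted[5] = a22$aDD
  sorted[6] = aDDa22$
sorted[4] = Da22$aD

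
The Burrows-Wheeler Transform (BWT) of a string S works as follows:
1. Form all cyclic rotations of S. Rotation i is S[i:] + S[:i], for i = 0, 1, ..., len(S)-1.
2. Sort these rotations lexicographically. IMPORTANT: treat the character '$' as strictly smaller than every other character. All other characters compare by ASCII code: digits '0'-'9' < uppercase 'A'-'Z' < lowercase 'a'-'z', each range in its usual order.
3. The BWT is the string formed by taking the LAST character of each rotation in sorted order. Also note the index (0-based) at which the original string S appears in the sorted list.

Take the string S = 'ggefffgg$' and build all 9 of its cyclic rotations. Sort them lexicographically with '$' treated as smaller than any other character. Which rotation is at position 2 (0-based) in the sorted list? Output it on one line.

All 9 rotations (rotation i = S[i:]+S[:i]):
  rot[0] = ggefffgg$
  rot[1] = gefffgg$g
  rot[2] = efffgg$gg
  rot[3] = fffgg$gge
  rot[4] = ffgg$ggef
  rot[5] = fgg$ggeff
  rot[6] = gg$ggefff
  rot[7] = g$ggefffg
  rot[8] = $ggefffgg
Sorted (with $ < everything):
  sorted[0] = $ggefffgg
  sorted[1] = efffgg$gg
  sorted[2] = fffgg$gge
  sorted[3] = ffgg$ggef
  sorted[4] = fgg$ggeff
  sorted[5] = g$ggefffg
  sorted[6] = gefffgg$g
  sorted[7] = gg$ggefff
  sorted[8] = ggefffgg$
sorted[2] = fffgg$gge

Answer: fffgg$gge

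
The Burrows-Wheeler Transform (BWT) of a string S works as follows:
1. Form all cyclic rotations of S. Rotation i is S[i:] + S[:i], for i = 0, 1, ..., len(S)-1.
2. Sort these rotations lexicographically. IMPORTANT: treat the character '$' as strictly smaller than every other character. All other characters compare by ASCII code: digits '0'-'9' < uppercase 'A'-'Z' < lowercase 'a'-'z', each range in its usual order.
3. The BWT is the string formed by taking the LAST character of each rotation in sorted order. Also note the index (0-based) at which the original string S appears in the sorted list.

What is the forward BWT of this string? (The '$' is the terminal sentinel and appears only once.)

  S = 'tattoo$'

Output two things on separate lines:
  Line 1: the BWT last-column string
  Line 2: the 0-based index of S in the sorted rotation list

Answer: otot$ta
4

Derivation:
All 7 rotations (rotation i = S[i:]+S[:i]):
  rot[0] = tattoo$
  rot[1] = attoo$t
  rot[2] = ttoo$ta
  rot[3] = too$tat
  rot[4] = oo$tatt
  rot[5] = o$tatto
  rot[6] = $tattoo
Sorted (with $ < everything):
  sorted[0] = $tattoo  (last char: 'o')
  sorted[1] = attoo$t  (last char: 't')
  sorted[2] = o$tatto  (last char: 'o')
  sorted[3] = oo$tatt  (last char: 't')
  sorted[4] = tattoo$  (last char: '$')
  sorted[5] = too$tat  (last char: 't')
  sorted[6] = ttoo$ta  (last char: 'a')
Last column: otot$ta
Original string S is at sorted index 4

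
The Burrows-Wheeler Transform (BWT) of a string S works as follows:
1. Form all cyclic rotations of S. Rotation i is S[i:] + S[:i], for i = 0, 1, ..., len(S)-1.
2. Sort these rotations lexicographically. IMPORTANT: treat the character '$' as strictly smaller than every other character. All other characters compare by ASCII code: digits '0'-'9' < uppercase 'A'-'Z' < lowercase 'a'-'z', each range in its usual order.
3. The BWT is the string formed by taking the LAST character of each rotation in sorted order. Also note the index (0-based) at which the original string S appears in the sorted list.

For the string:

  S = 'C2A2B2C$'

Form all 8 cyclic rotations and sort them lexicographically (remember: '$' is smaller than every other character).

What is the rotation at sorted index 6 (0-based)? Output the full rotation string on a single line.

Answer: C$C2A2B2

Derivation:
All 8 rotations (rotation i = S[i:]+S[:i]):
  rot[0] = C2A2B2C$
  rot[1] = 2A2B2C$C
  rot[2] = A2B2C$C2
  rot[3] = 2B2C$C2A
  rot[4] = B2C$C2A2
  rot[5] = 2C$C2A2B
  rot[6] = C$C2A2B2
  rot[7] = $C2A2B2C
Sorted (with $ < everything):
  sorted[0] = $C2A2B2C
  sorted[1] = 2A2B2C$C
  sorted[2] = 2B2C$C2A
  sorted[3] = 2C$C2A2B
  sorted[4] = A2B2C$C2
  sorted[5] = B2C$C2A2
  sorted[6] = C$C2A2B2
  sorted[7] = C2A2B2C$
sorted[6] = C$C2A2B2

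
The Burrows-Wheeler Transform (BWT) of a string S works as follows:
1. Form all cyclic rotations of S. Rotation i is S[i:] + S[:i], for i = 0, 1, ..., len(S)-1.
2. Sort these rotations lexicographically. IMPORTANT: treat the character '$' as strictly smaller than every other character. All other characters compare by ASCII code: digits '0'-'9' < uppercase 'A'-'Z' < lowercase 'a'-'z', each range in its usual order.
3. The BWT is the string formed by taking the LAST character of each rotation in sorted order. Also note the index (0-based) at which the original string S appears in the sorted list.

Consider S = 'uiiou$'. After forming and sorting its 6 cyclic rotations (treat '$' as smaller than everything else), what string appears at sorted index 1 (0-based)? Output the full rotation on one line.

All 6 rotations (rotation i = S[i:]+S[:i]):
  rot[0] = uiiou$
  rot[1] = iiou$u
  rot[2] = iou$ui
  rot[3] = ou$uii
  rot[4] = u$uiio
  rot[5] = $uiiou
Sorted (with $ < everything):
  sorted[0] = $uiiou
  sorted[1] = iiou$u
  sorted[2] = iou$ui
  sorted[3] = ou$uii
  sorted[4] = u$uiio
  sorted[5] = uiiou$
sorted[1] = iiou$u

Answer: iiou$u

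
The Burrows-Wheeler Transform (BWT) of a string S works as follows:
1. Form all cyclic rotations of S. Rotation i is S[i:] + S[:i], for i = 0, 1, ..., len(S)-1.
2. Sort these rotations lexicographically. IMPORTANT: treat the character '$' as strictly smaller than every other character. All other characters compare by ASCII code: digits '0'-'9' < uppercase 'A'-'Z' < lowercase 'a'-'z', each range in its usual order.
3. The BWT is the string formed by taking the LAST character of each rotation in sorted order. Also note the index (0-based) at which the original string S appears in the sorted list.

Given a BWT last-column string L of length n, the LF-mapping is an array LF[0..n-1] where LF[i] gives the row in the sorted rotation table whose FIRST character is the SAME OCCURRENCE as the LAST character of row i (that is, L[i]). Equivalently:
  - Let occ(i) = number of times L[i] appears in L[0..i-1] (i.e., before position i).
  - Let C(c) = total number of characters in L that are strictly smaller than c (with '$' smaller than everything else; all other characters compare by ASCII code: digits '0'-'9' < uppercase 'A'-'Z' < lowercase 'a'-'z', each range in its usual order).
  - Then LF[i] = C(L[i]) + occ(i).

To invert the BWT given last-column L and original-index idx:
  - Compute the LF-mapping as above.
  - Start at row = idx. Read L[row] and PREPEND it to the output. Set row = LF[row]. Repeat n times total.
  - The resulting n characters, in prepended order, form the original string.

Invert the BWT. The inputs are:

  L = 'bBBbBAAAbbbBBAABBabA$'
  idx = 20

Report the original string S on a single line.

LF mapping: 15 7 8 16 9 1 2 3 17 18 19 10 11 4 5 12 13 14 20 6 0
Walk LF starting at row 20, prepending L[row]:
  step 1: row=20, L[20]='$', prepend. Next row=LF[20]=0
  step 2: row=0, L[0]='b', prepend. Next row=LF[0]=15
  step 3: row=15, L[15]='B', prepend. Next row=LF[15]=12
  step 4: row=12, L[12]='B', prepend. Next row=LF[12]=11
  step 5: row=11, L[11]='B', prepend. Next row=LF[11]=10
  step 6: row=10, L[10]='b', prepend. Next row=LF[10]=19
  step 7: row=19, L[19]='A', prepend. Next row=LF[19]=6
  step 8: row=6, L[6]='A', prepend. Next row=LF[6]=2
  step 9: row=2, L[2]='B', prepend. Next row=LF[2]=8
  step 10: row=8, L[8]='b', prepend. Next row=LF[8]=17
  step 11: row=17, L[17]='a', prepend. Next row=LF[17]=14
  step 12: row=14, L[14]='A', prepend. Next row=LF[14]=5
  step 13: row=5, L[5]='A', prepend. Next row=LF[5]=1
  step 14: row=1, L[1]='B', prepend. Next row=LF[1]=7
  step 15: row=7, L[7]='A', prepend. Next row=LF[7]=3
  step 16: row=3, L[3]='b', prepend. Next row=LF[3]=16
  step 17: row=16, L[16]='B', prepend. Next row=LF[16]=13
  step 18: row=13, L[13]='A', prepend. Next row=LF[13]=4
  step 19: row=4, L[4]='B', prepend. Next row=LF[4]=9
  step 20: row=9, L[9]='b', prepend. Next row=LF[9]=18
  step 21: row=18, L[18]='b', prepend. Next row=LF[18]=20
Reversed output: bbBABbABAAabBAAbBBBb$

Answer: bbBABbABAAabBAAbBBBb$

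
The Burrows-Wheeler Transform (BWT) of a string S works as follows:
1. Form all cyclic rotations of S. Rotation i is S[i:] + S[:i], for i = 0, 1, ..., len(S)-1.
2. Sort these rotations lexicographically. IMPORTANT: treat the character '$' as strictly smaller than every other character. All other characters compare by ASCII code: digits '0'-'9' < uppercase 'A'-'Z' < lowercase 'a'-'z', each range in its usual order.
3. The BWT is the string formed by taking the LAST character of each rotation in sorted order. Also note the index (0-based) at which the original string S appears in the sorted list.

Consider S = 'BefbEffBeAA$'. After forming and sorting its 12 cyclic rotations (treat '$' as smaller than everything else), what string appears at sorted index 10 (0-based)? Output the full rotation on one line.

Answer: fbEffBeAA$Be

Derivation:
All 12 rotations (rotation i = S[i:]+S[:i]):
  rot[0] = BefbEffBeAA$
  rot[1] = efbEffBeAA$B
  rot[2] = fbEffBeAA$Be
  rot[3] = bEffBeAA$Bef
  rot[4] = EffBeAA$Befb
  rot[5] = ffBeAA$BefbE
  rot[6] = fBeAA$BefbEf
  rot[7] = BeAA$BefbEff
  rot[8] = eAA$BefbEffB
  rot[9] = AA$BefbEffBe
  rot[10] = A$BefbEffBeA
  rot[11] = $BefbEffBeAA
Sorted (with $ < everything):
  sorted[0] = $BefbEffBeAA
  sorted[1] = A$BefbEffBeA
  sorted[2] = AA$BefbEffBe
  sorted[3] = BeAA$BefbEff
  sorted[4] = BefbEffBeAA$
  sorted[5] = EffBeAA$Befb
  sorted[6] = bEffBeAA$Bef
  sorted[7] = eAA$BefbEffB
  sorted[8] = efbEffBeAA$B
  sorted[9] = fBeAA$BefbEf
  sorted[10] = fbEffBeAA$Be
  sorted[11] = ffBeAA$BefbE
sorted[10] = fbEffBeAA$Be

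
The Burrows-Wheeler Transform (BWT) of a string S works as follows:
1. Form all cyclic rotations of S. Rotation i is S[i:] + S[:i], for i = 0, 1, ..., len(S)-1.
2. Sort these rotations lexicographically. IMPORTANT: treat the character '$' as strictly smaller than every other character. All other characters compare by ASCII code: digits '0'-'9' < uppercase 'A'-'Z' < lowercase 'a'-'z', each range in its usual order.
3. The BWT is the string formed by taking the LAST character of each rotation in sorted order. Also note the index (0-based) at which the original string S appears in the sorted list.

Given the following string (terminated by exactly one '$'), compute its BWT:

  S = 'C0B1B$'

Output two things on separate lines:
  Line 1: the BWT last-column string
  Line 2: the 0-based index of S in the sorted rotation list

Answer: BCB10$
5

Derivation:
All 6 rotations (rotation i = S[i:]+S[:i]):
  rot[0] = C0B1B$
  rot[1] = 0B1B$C
  rot[2] = B1B$C0
  rot[3] = 1B$C0B
  rot[4] = B$C0B1
  rot[5] = $C0B1B
Sorted (with $ < everything):
  sorted[0] = $C0B1B  (last char: 'B')
  sorted[1] = 0B1B$C  (last char: 'C')
  sorted[2] = 1B$C0B  (last char: 'B')
  sorted[3] = B$C0B1  (last char: '1')
  sorted[4] = B1B$C0  (last char: '0')
  sorted[5] = C0B1B$  (last char: '$')
Last column: BCB10$
Original string S is at sorted index 5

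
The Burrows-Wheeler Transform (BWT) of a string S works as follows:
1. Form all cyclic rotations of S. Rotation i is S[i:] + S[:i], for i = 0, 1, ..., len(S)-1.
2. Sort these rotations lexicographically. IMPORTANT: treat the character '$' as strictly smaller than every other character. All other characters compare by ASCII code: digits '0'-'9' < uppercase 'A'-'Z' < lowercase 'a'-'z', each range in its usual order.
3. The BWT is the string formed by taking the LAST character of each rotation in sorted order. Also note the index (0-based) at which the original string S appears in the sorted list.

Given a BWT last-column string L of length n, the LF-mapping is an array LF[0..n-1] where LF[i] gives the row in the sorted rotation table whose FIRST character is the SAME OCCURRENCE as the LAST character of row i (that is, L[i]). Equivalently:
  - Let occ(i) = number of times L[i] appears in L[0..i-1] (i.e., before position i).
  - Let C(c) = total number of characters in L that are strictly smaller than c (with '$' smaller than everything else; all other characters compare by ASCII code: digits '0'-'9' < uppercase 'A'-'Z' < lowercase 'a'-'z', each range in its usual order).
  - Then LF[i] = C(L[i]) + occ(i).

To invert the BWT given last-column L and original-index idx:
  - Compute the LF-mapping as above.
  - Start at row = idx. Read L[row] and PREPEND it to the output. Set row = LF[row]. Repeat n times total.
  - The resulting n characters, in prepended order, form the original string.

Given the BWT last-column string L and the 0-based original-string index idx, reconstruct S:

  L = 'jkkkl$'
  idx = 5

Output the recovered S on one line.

LF mapping: 1 2 3 4 5 0
Walk LF starting at row 5, prepending L[row]:
  step 1: row=5, L[5]='$', prepend. Next row=LF[5]=0
  step 2: row=0, L[0]='j', prepend. Next row=LF[0]=1
  step 3: row=1, L[1]='k', prepend. Next row=LF[1]=2
  step 4: row=2, L[2]='k', prepend. Next row=LF[2]=3
  step 5: row=3, L[3]='k', prepend. Next row=LF[3]=4
  step 6: row=4, L[4]='l', prepend. Next row=LF[4]=5
Reversed output: lkkkj$

Answer: lkkkj$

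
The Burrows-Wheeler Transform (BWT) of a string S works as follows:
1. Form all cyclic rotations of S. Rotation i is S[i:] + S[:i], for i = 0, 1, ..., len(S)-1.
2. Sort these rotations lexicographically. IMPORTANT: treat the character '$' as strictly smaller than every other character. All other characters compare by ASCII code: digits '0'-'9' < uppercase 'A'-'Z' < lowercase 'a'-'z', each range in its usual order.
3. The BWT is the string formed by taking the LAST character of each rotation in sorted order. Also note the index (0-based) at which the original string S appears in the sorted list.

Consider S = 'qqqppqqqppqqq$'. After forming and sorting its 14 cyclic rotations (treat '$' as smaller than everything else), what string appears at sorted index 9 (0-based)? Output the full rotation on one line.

All 14 rotations (rotation i = S[i:]+S[:i]):
  rot[0] = qqqppqqqppqqq$
  rot[1] = qqppqqqppqqq$q
  rot[2] = qppqqqppqqq$qq
  rot[3] = ppqqqppqqq$qqq
  rot[4] = pqqqppqqq$qqqp
  rot[5] = qqqppqqq$qqqpp
  rot[6] = qqppqqq$qqqppq
  rot[7] = qppqqq$qqqppqq
  rot[8] = ppqqq$qqqppqqq
  rot[9] = pqqq$qqqppqqqp
  rot[10] = qqq$qqqppqqqpp
  rot[11] = qq$qqqppqqqppq
  rot[12] = q$qqqppqqqppqq
  rot[13] = $qqqppqqqppqqq
Sorted (with $ < everything):
  sorted[0] = $qqqppqqqppqqq
  sorted[1] = ppqqq$qqqppqqq
  sorted[2] = ppqqqppqqq$qqq
  sorted[3] = pqqq$qqqppqqqp
  sorted[4] = pqqqppqqq$qqqp
  sorted[5] = q$qqqppqqqppqq
  sorted[6] = qppqqq$qqqppqq
  sorted[7] = qppqqqppqqq$qq
  sorted[8] = qq$qqqppqqqppq
  sorted[9] = qqppqqq$qqqppq
  sorted[10] = qqppqqqppqqq$q
  sorted[11] = qqq$qqqppqqqpp
  sorted[12] = qqqppqqq$qqqpp
  sorted[13] = qqqppqqqppqqq$
sorted[9] = qqppqqq$qqqppq

Answer: qqppqqq$qqqppq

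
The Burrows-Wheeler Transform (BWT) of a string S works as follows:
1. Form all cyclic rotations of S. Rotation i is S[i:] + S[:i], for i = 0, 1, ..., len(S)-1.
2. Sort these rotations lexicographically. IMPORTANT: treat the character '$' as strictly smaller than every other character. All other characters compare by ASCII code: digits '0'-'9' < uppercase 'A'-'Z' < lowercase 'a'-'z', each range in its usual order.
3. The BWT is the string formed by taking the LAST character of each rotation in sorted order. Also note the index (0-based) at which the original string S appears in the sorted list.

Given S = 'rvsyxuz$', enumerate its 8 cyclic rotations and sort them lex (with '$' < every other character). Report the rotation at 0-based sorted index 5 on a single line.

Answer: xuz$rvsy

Derivation:
All 8 rotations (rotation i = S[i:]+S[:i]):
  rot[0] = rvsyxuz$
  rot[1] = vsyxuz$r
  rot[2] = syxuz$rv
  rot[3] = yxuz$rvs
  rot[4] = xuz$rvsy
  rot[5] = uz$rvsyx
  rot[6] = z$rvsyxu
  rot[7] = $rvsyxuz
Sorted (with $ < everything):
  sorted[0] = $rvsyxuz
  sorted[1] = rvsyxuz$
  sorted[2] = syxuz$rv
  sorted[3] = uz$rvsyx
  sorted[4] = vsyxuz$r
  sorted[5] = xuz$rvsy
  sorted[6] = yxuz$rvs
  sorted[7] = z$rvsyxu
sorted[5] = xuz$rvsy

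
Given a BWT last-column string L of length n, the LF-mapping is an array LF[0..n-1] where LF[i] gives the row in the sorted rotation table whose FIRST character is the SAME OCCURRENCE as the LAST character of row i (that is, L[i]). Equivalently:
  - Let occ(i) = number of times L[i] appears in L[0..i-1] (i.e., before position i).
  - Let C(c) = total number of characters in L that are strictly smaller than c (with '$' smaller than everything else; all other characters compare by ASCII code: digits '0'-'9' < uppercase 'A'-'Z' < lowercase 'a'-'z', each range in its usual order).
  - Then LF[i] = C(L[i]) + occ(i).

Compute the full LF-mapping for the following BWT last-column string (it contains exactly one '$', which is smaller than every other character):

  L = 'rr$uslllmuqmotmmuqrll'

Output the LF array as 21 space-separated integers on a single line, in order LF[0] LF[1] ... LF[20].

Char counts: '$':1, 'l':5, 'm':4, 'o':1, 'q':2, 'r':3, 's':1, 't':1, 'u':3
C (first-col start): C('$')=0, C('l')=1, C('m')=6, C('o')=10, C('q')=11, C('r')=13, C('s')=16, C('t')=17, C('u')=18
L[0]='r': occ=0, LF[0]=C('r')+0=13+0=13
L[1]='r': occ=1, LF[1]=C('r')+1=13+1=14
L[2]='$': occ=0, LF[2]=C('$')+0=0+0=0
L[3]='u': occ=0, LF[3]=C('u')+0=18+0=18
L[4]='s': occ=0, LF[4]=C('s')+0=16+0=16
L[5]='l': occ=0, LF[5]=C('l')+0=1+0=1
L[6]='l': occ=1, LF[6]=C('l')+1=1+1=2
L[7]='l': occ=2, LF[7]=C('l')+2=1+2=3
L[8]='m': occ=0, LF[8]=C('m')+0=6+0=6
L[9]='u': occ=1, LF[9]=C('u')+1=18+1=19
L[10]='q': occ=0, LF[10]=C('q')+0=11+0=11
L[11]='m': occ=1, LF[11]=C('m')+1=6+1=7
L[12]='o': occ=0, LF[12]=C('o')+0=10+0=10
L[13]='t': occ=0, LF[13]=C('t')+0=17+0=17
L[14]='m': occ=2, LF[14]=C('m')+2=6+2=8
L[15]='m': occ=3, LF[15]=C('m')+3=6+3=9
L[16]='u': occ=2, LF[16]=C('u')+2=18+2=20
L[17]='q': occ=1, LF[17]=C('q')+1=11+1=12
L[18]='r': occ=2, LF[18]=C('r')+2=13+2=15
L[19]='l': occ=3, LF[19]=C('l')+3=1+3=4
L[20]='l': occ=4, LF[20]=C('l')+4=1+4=5

Answer: 13 14 0 18 16 1 2 3 6 19 11 7 10 17 8 9 20 12 15 4 5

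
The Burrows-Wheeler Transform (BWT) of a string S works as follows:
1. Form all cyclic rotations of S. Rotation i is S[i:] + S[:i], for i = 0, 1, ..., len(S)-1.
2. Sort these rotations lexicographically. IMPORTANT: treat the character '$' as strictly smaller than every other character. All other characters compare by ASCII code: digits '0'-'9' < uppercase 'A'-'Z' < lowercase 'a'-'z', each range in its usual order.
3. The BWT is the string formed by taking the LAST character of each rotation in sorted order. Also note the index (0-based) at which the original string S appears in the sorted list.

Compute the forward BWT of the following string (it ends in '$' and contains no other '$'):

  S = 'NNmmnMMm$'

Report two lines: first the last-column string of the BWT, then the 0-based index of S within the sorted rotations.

All 9 rotations (rotation i = S[i:]+S[:i]):
  rot[0] = NNmmnMMm$
  rot[1] = NmmnMMm$N
  rot[2] = mmnMMm$NN
  rot[3] = mnMMm$NNm
  rot[4] = nMMm$NNmm
  rot[5] = MMm$NNmmn
  rot[6] = Mm$NNmmnM
  rot[7] = m$NNmmnMM
  rot[8] = $NNmmnMMm
Sorted (with $ < everything):
  sorted[0] = $NNmmnMMm  (last char: 'm')
  sorted[1] = MMm$NNmmn  (last char: 'n')
  sorted[2] = Mm$NNmmnM  (last char: 'M')
  sorted[3] = NNmmnMMm$  (last char: '$')
  sorted[4] = NmmnMMm$N  (last char: 'N')
  sorted[5] = m$NNmmnMM  (last char: 'M')
  sorted[6] = mmnMMm$NN  (last char: 'N')
  sorted[7] = mnMMm$NNm  (last char: 'm')
  sorted[8] = nMMm$NNmm  (last char: 'm')
Last column: mnM$NMNmm
Original string S is at sorted index 3

Answer: mnM$NMNmm
3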